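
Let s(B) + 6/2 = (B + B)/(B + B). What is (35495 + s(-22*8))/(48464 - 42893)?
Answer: 11831/1857 ≈ 6.3710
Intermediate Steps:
s(B) = -2 (s(B) = -3 + (B + B)/(B + B) = -3 + (2*B)/((2*B)) = -3 + (2*B)*(1/(2*B)) = -3 + 1 = -2)
(35495 + s(-22*8))/(48464 - 42893) = (35495 - 2)/(48464 - 42893) = 35493/5571 = 35493*(1/5571) = 11831/1857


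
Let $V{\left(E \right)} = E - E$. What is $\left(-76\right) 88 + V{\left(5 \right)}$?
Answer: $-6688$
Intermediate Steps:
$V{\left(E \right)} = 0$
$\left(-76\right) 88 + V{\left(5 \right)} = \left(-76\right) 88 + 0 = -6688 + 0 = -6688$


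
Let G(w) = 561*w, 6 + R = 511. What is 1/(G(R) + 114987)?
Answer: 1/398292 ≈ 2.5107e-6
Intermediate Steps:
R = 505 (R = -6 + 511 = 505)
1/(G(R) + 114987) = 1/(561*505 + 114987) = 1/(283305 + 114987) = 1/398292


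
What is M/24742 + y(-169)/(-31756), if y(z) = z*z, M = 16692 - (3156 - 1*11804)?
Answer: 49020389/392853476 ≈ 0.12478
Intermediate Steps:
M = 25340 (M = 16692 - (3156 - 11804) = 16692 - 1*(-8648) = 16692 + 8648 = 25340)
y(z) = z**2
M/24742 + y(-169)/(-31756) = 25340/24742 + (-169)**2/(-31756) = 25340*(1/24742) + 28561*(-1/31756) = 12670/12371 - 28561/31756 = 49020389/392853476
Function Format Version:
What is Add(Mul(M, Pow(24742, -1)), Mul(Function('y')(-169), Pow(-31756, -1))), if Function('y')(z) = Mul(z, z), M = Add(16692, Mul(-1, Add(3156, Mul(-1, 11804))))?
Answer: Rational(49020389, 392853476) ≈ 0.12478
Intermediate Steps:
M = 25340 (M = Add(16692, Mul(-1, Add(3156, -11804))) = Add(16692, Mul(-1, -8648)) = Add(16692, 8648) = 25340)
Function('y')(z) = Pow(z, 2)
Add(Mul(M, Pow(24742, -1)), Mul(Function('y')(-169), Pow(-31756, -1))) = Add(Mul(25340, Pow(24742, -1)), Mul(Pow(-169, 2), Pow(-31756, -1))) = Add(Mul(25340, Rational(1, 24742)), Mul(28561, Rational(-1, 31756))) = Add(Rational(12670, 12371), Rational(-28561, 31756)) = Rational(49020389, 392853476)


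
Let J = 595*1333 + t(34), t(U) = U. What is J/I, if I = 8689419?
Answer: 793169/8689419 ≈ 0.091280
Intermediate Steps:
J = 793169 (J = 595*1333 + 34 = 793135 + 34 = 793169)
J/I = 793169/8689419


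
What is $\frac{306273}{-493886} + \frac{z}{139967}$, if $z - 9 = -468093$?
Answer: $- \frac{274048247415}{69127741762} \approx -3.9644$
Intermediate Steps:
$z = -468084$ ($z = 9 - 468093 = -468084$)
$\frac{306273}{-493886} + \frac{z}{139967} = \frac{306273}{-493886} - \frac{468084}{139967} = 306273 \left(- \frac{1}{493886}\right) - \frac{468084}{139967} = - \frac{306273}{493886} - \frac{468084}{139967} = - \frac{274048247415}{69127741762}$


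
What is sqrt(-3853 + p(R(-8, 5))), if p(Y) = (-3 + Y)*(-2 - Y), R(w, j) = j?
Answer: I*sqrt(3867) ≈ 62.185*I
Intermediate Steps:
sqrt(-3853 + p(R(-8, 5))) = sqrt(-3853 + (6 + 5 - 1*5**2)) = sqrt(-3853 + (6 + 5 - 1*25)) = sqrt(-3853 + (6 + 5 - 25)) = sqrt(-3853 - 14) = sqrt(-3867) = I*sqrt(3867)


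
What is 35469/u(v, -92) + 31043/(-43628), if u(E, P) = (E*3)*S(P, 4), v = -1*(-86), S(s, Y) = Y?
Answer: 150517/4472 ≈ 33.658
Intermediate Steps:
v = 86
u(E, P) = 12*E (u(E, P) = (E*3)*4 = (3*E)*4 = 12*E)
35469/u(v, -92) + 31043/(-43628) = 35469/((12*86)) + 31043/(-43628) = 35469/1032 + 31043*(-1/43628) = 35469*(1/1032) - 37/52 = 11823/344 - 37/52 = 150517/4472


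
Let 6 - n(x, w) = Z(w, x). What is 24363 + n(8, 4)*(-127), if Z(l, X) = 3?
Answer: 23982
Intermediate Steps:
n(x, w) = 3 (n(x, w) = 6 - 1*3 = 6 - 3 = 3)
24363 + n(8, 4)*(-127) = 24363 + 3*(-127) = 24363 - 381 = 23982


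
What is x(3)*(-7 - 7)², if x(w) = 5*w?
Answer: 2940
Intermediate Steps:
x(3)*(-7 - 7)² = (5*3)*(-7 - 7)² = 15*(-14)² = 15*196 = 2940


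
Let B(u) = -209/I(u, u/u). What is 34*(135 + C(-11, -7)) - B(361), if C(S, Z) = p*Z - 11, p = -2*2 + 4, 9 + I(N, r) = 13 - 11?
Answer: 29303/7 ≈ 4186.1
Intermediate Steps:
I(N, r) = -7 (I(N, r) = -9 + (13 - 11) = -9 + 2 = -7)
p = 0 (p = -4 + 4 = 0)
C(S, Z) = -11 (C(S, Z) = 0*Z - 11 = 0 - 11 = -11)
B(u) = 209/7 (B(u) = -209/(-7) = -209*(-1/7) = 209/7)
34*(135 + C(-11, -7)) - B(361) = 34*(135 - 11) - 1*209/7 = 34*124 - 209/7 = 4216 - 209/7 = 29303/7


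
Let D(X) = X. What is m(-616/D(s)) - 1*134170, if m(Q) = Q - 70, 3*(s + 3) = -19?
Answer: -134174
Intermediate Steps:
s = -28/3 (s = -3 + (⅓)*(-19) = -3 - 19/3 = -28/3 ≈ -9.3333)
m(Q) = -70 + Q
m(-616/D(s)) - 1*134170 = (-70 - 616/(-28/3)) - 1*134170 = (-70 - 616*(-3/28)) - 134170 = (-70 + 66) - 134170 = -4 - 134170 = -134174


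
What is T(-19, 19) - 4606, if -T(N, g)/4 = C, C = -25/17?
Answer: -78202/17 ≈ -4600.1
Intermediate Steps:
C = -25/17 (C = -25*1/17 = -25/17 ≈ -1.4706)
T(N, g) = 100/17 (T(N, g) = -4*(-25/17) = 100/17)
T(-19, 19) - 4606 = 100/17 - 4606 = -78202/17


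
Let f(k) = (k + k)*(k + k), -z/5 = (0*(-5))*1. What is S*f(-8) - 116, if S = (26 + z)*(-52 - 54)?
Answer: -705652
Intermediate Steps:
z = 0 (z = -5*0*(-5) = -0 = -5*0 = 0)
f(k) = 4*k**2 (f(k) = (2*k)*(2*k) = 4*k**2)
S = -2756 (S = (26 + 0)*(-52 - 54) = 26*(-106) = -2756)
S*f(-8) - 116 = -11024*(-8)**2 - 116 = -11024*64 - 116 = -2756*256 - 116 = -705536 - 116 = -705652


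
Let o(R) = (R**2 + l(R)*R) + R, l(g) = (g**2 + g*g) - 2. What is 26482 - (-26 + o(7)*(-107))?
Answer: 104404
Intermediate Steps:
l(g) = -2 + 2*g**2 (l(g) = (g**2 + g**2) - 2 = 2*g**2 - 2 = -2 + 2*g**2)
o(R) = R + R**2 + R*(-2 + 2*R**2) (o(R) = (R**2 + (-2 + 2*R**2)*R) + R = (R**2 + R*(-2 + 2*R**2)) + R = R + R**2 + R*(-2 + 2*R**2))
26482 - (-26 + o(7)*(-107)) = 26482 - (-26 + (7*(-1 + 7 + 2*7**2))*(-107)) = 26482 - (-26 + (7*(-1 + 7 + 2*49))*(-107)) = 26482 - (-26 + (7*(-1 + 7 + 98))*(-107)) = 26482 - (-26 + (7*104)*(-107)) = 26482 - (-26 + 728*(-107)) = 26482 - (-26 - 77896) = 26482 - 1*(-77922) = 26482 + 77922 = 104404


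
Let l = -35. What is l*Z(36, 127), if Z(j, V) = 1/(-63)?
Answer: 5/9 ≈ 0.55556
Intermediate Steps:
Z(j, V) = -1/63
l*Z(36, 127) = -35*(-1/63) = 5/9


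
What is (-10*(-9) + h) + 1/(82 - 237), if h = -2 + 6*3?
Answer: 16429/155 ≈ 105.99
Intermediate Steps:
h = 16 (h = -2 + 18 = 16)
(-10*(-9) + h) + 1/(82 - 237) = (-10*(-9) + 16) + 1/(82 - 237) = (90 + 16) + 1/(-155) = 106 - 1/155 = 16429/155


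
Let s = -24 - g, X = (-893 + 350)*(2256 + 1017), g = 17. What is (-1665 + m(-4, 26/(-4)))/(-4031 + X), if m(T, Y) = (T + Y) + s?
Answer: 3433/3562540 ≈ 0.00096364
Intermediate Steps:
X = -1777239 (X = -543*3273 = -1777239)
s = -41 (s = -24 - 1*17 = -24 - 17 = -41)
m(T, Y) = -41 + T + Y (m(T, Y) = (T + Y) - 41 = -41 + T + Y)
(-1665 + m(-4, 26/(-4)))/(-4031 + X) = (-1665 + (-41 - 4 + 26/(-4)))/(-4031 - 1777239) = (-1665 + (-41 - 4 + 26*(-1/4)))/(-1781270) = (-1665 + (-41 - 4 - 13/2))*(-1/1781270) = (-1665 - 103/2)*(-1/1781270) = -3433/2*(-1/1781270) = 3433/3562540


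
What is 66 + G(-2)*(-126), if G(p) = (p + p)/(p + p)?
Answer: -60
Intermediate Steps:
G(p) = 1 (G(p) = (2*p)/((2*p)) = (2*p)*(1/(2*p)) = 1)
66 + G(-2)*(-126) = 66 + 1*(-126) = 66 - 126 = -60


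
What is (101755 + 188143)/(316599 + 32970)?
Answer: 289898/349569 ≈ 0.82930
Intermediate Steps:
(101755 + 188143)/(316599 + 32970) = 289898/349569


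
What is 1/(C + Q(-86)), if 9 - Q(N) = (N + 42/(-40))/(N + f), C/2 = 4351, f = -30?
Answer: 2320/20207779 ≈ 0.00011481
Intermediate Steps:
C = 8702 (C = 2*4351 = 8702)
Q(N) = 9 - (-21/20 + N)/(-30 + N) (Q(N) = 9 - (N + 42/(-40))/(N - 30) = 9 - (N + 42*(-1/40))/(-30 + N) = 9 - (N - 21/20)/(-30 + N) = 9 - (-21/20 + N)/(-30 + N))
1/(C + Q(-86)) = 1/(8702 + (-5379 + 160*(-86))/(20*(-30 - 86))) = 1/(8702 + (1/20)*(-5379 - 13760)/(-116)) = 1/(8702 + (1/20)*(-1/116)*(-19139)) = 1/(8702 + 19139/2320) = 1/(20207779/2320) = 2320/20207779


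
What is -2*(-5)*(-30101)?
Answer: -301010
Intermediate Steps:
-2*(-5)*(-30101) = -1*(-10)*(-30101) = 10*(-30101) = -301010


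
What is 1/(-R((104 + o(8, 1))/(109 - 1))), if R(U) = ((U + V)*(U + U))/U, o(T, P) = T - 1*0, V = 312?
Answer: -27/16904 ≈ -0.0015973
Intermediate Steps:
o(T, P) = T (o(T, P) = T + 0 = T)
R(U) = 624 + 2*U (R(U) = ((U + 312)*(U + U))/U = ((312 + U)*(2*U))/U = (2*U*(312 + U))/U = 624 + 2*U)
1/(-R((104 + o(8, 1))/(109 - 1))) = 1/(-(624 + 2*((104 + 8)/(109 - 1)))) = 1/(-(624 + 2*(112/108))) = 1/(-(624 + 2*(112*(1/108)))) = 1/(-(624 + 2*(28/27))) = 1/(-(624 + 56/27)) = 1/(-1*16904/27) = 1/(-16904/27) = -27/16904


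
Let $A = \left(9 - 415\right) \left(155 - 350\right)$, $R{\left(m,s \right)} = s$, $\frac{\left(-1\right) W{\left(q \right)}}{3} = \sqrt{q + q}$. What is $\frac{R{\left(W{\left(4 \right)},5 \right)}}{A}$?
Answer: $\frac{1}{15834} \approx 6.3155 \cdot 10^{-5}$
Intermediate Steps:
$W{\left(q \right)} = - 3 \sqrt{2} \sqrt{q}$ ($W{\left(q \right)} = - 3 \sqrt{q + q} = - 3 \sqrt{2 q} = - 3 \sqrt{2} \sqrt{q}$)
$A = 79170$ ($A = \left(-406\right) \left(-195\right) = 79170$)
$\frac{R{\left(W{\left(4 \right)},5 \right)}}{A} = \frac{5}{79170} = 5 \cdot \frac{1}{79170} = \frac{1}{15834}$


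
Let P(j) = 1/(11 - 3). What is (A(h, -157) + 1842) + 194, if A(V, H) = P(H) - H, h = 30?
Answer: 17545/8 ≈ 2193.1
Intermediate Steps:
P(j) = 1/8
A(V, H) = 1/8 - H
(A(h, -157) + 1842) + 194 = ((1/8 - 1*(-157)) + 1842) + 194 = ((1/8 + 157) + 1842) + 194 = (1257/8 + 1842) + 194 = 15993/8 + 194 = 17545/8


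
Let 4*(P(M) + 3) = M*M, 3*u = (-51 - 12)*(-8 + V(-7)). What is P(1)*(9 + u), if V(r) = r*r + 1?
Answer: 9603/4 ≈ 2400.8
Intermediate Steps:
V(r) = 1 + r² (V(r) = r² + 1 = 1 + r²)
u = -882 (u = ((-51 - 12)*(-8 + (1 + (-7)²)))/3 = (-63*(-8 + (1 + 49)))/3 = (-63*(-8 + 50))/3 = (-63*42)/3 = (⅓)*(-2646) = -882)
P(M) = -3 + M²/4 (P(M) = -3 + (M*M)/4 = -3 + M²/4)
P(1)*(9 + u) = (-3 + (¼)*1²)*(9 - 882) = (-3 + (¼)*1)*(-873) = (-3 + ¼)*(-873) = -11/4*(-873) = 9603/4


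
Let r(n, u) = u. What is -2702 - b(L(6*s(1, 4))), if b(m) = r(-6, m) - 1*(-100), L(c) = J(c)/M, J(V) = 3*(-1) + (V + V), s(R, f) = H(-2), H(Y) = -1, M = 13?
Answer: -36411/13 ≈ -2800.8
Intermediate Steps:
s(R, f) = -1
J(V) = -3 + 2*V
L(c) = -3/13 + 2*c/13 (L(c) = (-3 + 2*c)/13 = (-3 + 2*c)*(1/13) = -3/13 + 2*c/13)
b(m) = 100 + m (b(m) = m - 1*(-100) = m + 100 = 100 + m)
-2702 - b(L(6*s(1, 4))) = -2702 - (100 + (-3/13 + 2*(6*(-1))/13)) = -2702 - (100 + (-3/13 + (2/13)*(-6))) = -2702 - (100 + (-3/13 - 12/13)) = -2702 - (100 - 15/13) = -2702 - 1*1285/13 = -2702 - 1285/13 = -36411/13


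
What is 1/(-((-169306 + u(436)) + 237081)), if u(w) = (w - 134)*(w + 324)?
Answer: -1/297295 ≈ -3.3637e-6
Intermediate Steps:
u(w) = (-134 + w)*(324 + w)
1/(-((-169306 + u(436)) + 237081)) = 1/(-((-169306 + (-43416 + 436² + 190*436)) + 237081)) = 1/(-((-169306 + (-43416 + 190096 + 82840)) + 237081)) = 1/(-((-169306 + 229520) + 237081)) = 1/(-(60214 + 237081)) = 1/(-1*297295) = 1/(-297295) = -1/297295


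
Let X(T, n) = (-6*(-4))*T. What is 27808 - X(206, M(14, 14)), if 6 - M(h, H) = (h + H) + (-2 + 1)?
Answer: 22864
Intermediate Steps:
M(h, H) = 7 - H - h (M(h, H) = 6 - ((h + H) + (-2 + 1)) = 6 - ((H + h) - 1) = 6 - (-1 + H + h) = 6 + (1 - H - h) = 7 - H - h)
X(T, n) = 24*T
27808 - X(206, M(14, 14)) = 27808 - 24*206 = 27808 - 1*4944 = 27808 - 4944 = 22864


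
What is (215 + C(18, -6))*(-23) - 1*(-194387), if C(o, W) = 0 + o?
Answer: 189028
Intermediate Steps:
C(o, W) = o
(215 + C(18, -6))*(-23) - 1*(-194387) = (215 + 18)*(-23) - 1*(-194387) = 233*(-23) + 194387 = -5359 + 194387 = 189028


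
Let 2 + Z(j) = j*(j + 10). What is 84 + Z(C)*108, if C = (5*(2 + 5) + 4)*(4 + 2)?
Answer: 6166236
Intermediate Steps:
C = 234 (C = (5*7 + 4)*6 = (35 + 4)*6 = 39*6 = 234)
Z(j) = -2 + j*(10 + j) (Z(j) = -2 + j*(j + 10) = -2 + j*(10 + j))
84 + Z(C)*108 = 84 + (-2 + 234² + 10*234)*108 = 84 + (-2 + 54756 + 2340)*108 = 84 + 57094*108 = 84 + 6166152 = 6166236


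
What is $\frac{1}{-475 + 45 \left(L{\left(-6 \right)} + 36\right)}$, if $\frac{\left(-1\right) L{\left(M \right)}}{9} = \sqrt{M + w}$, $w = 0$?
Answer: $\frac{i}{5 \left(81 \sqrt{6} + 229 i\right)} \approx 0.00049887 + 0.00043223 i$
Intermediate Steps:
$L{\left(M \right)} = - 9 \sqrt{M}$ ($L{\left(M \right)} = - 9 \sqrt{M + 0} = - 9 \sqrt{M}$)
$\frac{1}{-475 + 45 \left(L{\left(-6 \right)} + 36\right)} = \frac{1}{-475 + 45 \left(- 9 \sqrt{-6} + 36\right)} = \frac{1}{-475 + 45 \left(- 9 i \sqrt{6} + 36\right)} = \frac{1}{-475 + 45 \left(36 - 9 i \sqrt{6}\right)} = \frac{1}{-475 + \left(1620 - 405 i \sqrt{6}\right)} = \frac{1}{1145 - 405 i \sqrt{6}}$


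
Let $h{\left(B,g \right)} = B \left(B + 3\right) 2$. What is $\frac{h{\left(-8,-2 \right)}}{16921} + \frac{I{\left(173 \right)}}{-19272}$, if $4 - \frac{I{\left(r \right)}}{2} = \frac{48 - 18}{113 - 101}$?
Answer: $\frac{496999}{108700504} \approx 0.0045722$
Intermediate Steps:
$h{\left(B,g \right)} = 2 B \left(3 + B\right)$ ($h{\left(B,g \right)} = B \left(3 + B\right) 2 = 2 B \left(3 + B\right)$)
$I{\left(r \right)} = 3$ ($I{\left(r \right)} = 8 - 2 \frac{48 - 18}{113 - 101} = 8 - 2 \cdot \frac{30}{12} = 8 - 2 \cdot 30 \cdot \frac{1}{12} = 8 - 5 = 3$)
$\frac{h{\left(-8,-2 \right)}}{16921} + \frac{I{\left(173 \right)}}{-19272} = \frac{2 \left(-8\right) \left(3 - 8\right)}{16921} + \frac{3}{-19272} = 2 \left(-8\right) \left(-5\right) \frac{1}{16921} + 3 \left(- \frac{1}{19272}\right) = 80 \cdot \frac{1}{16921} - \frac{1}{6424} = \frac{80}{16921} - \frac{1}{6424} = \frac{496999}{108700504}$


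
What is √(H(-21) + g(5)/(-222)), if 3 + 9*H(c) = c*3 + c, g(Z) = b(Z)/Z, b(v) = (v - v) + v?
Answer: I*√476634/222 ≈ 3.1099*I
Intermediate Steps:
b(v) = v (b(v) = 0 + v = v)
g(Z) = 1 (g(Z) = Z/Z = 1)
H(c) = -⅓ + 4*c/9 (H(c) = -⅓ + (c*3 + c)/9 = -⅓ + (3*c + c)/9 = -⅓ + (4*c)/9 = -⅓ + 4*c/9)
√(H(-21) + g(5)/(-222)) = √((-⅓ + (4/9)*(-21)) + 1/(-222)) = √((-⅓ - 28/3) + 1*(-1/222)) = √(-29/3 - 1/222) = √(-2147/222) = I*√476634/222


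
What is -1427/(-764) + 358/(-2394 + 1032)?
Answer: 835031/520284 ≈ 1.6050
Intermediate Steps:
-1427/(-764) + 358/(-2394 + 1032) = -1427*(-1/764) + 358/(-1362) = 1427/764 + 358*(-1/1362) = 1427/764 - 179/681 = 835031/520284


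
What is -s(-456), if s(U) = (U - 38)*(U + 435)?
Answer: -10374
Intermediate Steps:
s(U) = (-38 + U)*(435 + U)
-s(-456) = -(-16530 + (-456)² + 397*(-456)) = -(-16530 + 207936 - 181032) = -1*10374 = -10374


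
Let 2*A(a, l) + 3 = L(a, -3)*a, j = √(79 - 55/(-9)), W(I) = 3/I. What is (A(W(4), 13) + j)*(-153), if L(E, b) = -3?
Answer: 3213/8 - 51*√766 ≈ -1009.9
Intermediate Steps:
j = √766/3 (j = √(79 - 55*(-⅑)) = √(79 + 55/9) = √(766/9) = √766/3 ≈ 9.2256)
A(a, l) = -3/2 - 3*a/2 (A(a, l) = -3/2 + (-3*a)/2 = -3/2 - 3*a/2)
(A(W(4), 13) + j)*(-153) = ((-3/2 - 9/(2*4)) + √766/3)*(-153) = ((-3/2 - 3/2*¾) + √766/3)*(-153) = ((-3/2 - 9/8) + √766/3)*(-153) = (-21/8 + √766/3)*(-153) = 3213/8 - 51*√766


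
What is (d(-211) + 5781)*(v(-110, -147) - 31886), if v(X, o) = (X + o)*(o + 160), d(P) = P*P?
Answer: -1771988554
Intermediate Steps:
d(P) = P²
v(X, o) = (160 + o)*(X + o) (v(X, o) = (X + o)*(160 + o) = (160 + o)*(X + o))
(d(-211) + 5781)*(v(-110, -147) - 31886) = ((-211)² + 5781)*(((-147)² + 160*(-110) + 160*(-147) - 110*(-147)) - 31886) = (44521 + 5781)*((21609 - 17600 - 23520 + 16170) - 31886) = 50302*(-3341 - 31886) = 50302*(-35227) = -1771988554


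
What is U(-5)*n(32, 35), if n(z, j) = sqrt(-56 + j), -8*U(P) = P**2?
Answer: -25*I*sqrt(21)/8 ≈ -14.321*I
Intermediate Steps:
U(P) = -P**2/8
U(-5)*n(32, 35) = (-1/8*(-5)**2)*sqrt(-56 + 35) = (-1/8*25)*sqrt(-21) = -25*I*sqrt(21)/8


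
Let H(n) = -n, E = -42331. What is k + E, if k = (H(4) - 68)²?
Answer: -37147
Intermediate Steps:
k = 5184 (k = (-1*4 - 68)² = (-4 - 68)² = (-72)² = 5184)
k + E = 5184 - 42331 = -37147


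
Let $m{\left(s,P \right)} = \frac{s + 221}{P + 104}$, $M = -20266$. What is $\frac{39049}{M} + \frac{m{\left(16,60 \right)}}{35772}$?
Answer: $- \frac{38180062125}{19815446288} \approx -1.9268$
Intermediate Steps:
$m{\left(s,P \right)} = \frac{221 + s}{104 + P}$
$\frac{39049}{M} + \frac{m{\left(16,60 \right)}}{35772} = \frac{39049}{-20266} + \frac{\frac{1}{104 + 60} \left(221 + 16\right)}{35772} = 39049 \left(- \frac{1}{20266}\right) + \frac{1}{164} \cdot 237 \cdot \frac{1}{35772} = - \frac{39049}{20266} + \frac{1}{164} \cdot 237 \cdot \frac{1}{35772} = - \frac{39049}{20266} + \frac{237}{164} \cdot \frac{1}{35772} = - \frac{39049}{20266} + \frac{79}{1955536} = - \frac{38180062125}{19815446288}$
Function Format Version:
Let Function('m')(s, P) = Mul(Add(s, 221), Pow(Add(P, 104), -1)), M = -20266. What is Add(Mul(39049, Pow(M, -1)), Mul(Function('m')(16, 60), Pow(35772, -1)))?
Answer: Rational(-38180062125, 19815446288) ≈ -1.9268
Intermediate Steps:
Function('m')(s, P) = Mul(Pow(Add(104, P), -1), Add(221, s)) (Function('m')(s, P) = Mul(Add(221, s), Pow(Add(104, P), -1)) = Mul(Pow(Add(104, P), -1), Add(221, s)))
Add(Mul(39049, Pow(M, -1)), Mul(Function('m')(16, 60), Pow(35772, -1))) = Add(Mul(39049, Pow(-20266, -1)), Mul(Mul(Pow(Add(104, 60), -1), Add(221, 16)), Pow(35772, -1))) = Add(Mul(39049, Rational(-1, 20266)), Mul(Mul(Pow(164, -1), 237), Rational(1, 35772))) = Add(Rational(-39049, 20266), Mul(Mul(Rational(1, 164), 237), Rational(1, 35772))) = Add(Rational(-39049, 20266), Mul(Rational(237, 164), Rational(1, 35772))) = Add(Rational(-39049, 20266), Rational(79, 1955536)) = Rational(-38180062125, 19815446288)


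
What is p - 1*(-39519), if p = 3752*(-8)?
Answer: 9503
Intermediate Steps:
p = -30016
p - 1*(-39519) = -30016 - 1*(-39519) = -30016 + 39519 = 9503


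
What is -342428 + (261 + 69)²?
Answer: -233528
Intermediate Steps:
-342428 + (261 + 69)² = -342428 + 330² = -342428 + 108900 = -233528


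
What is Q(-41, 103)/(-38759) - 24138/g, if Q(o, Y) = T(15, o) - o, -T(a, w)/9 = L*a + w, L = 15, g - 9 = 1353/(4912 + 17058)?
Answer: -6851345287565/2572085999 ≈ -2663.7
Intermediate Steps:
g = 199083/21970 (g = 9 + 1353/(4912 + 17058) = 9 + 1353/21970 = 199083/21970 ≈ 9.0616)
T(a, w) = -135*a - 9*w (T(a, w) = -9*(15*a + w) = -9*(w + 15*a) = -135*a - 9*w)
Q(o, Y) = -2025 - 10*o (Q(o, Y) = (-135*15 - 9*o) - o = (-2025 - 9*o) - o = -2025 - 10*o)
Q(-41, 103)/(-38759) - 24138/g = (-2025 - 10*(-41))/(-38759) - 24138/199083/21970 = (-2025 + 410)*(-1/38759) - 24138*21970/199083 = -1615*(-1/38759) - 176770620/66361 = 1615/38759 - 176770620/66361 = -6851345287565/2572085999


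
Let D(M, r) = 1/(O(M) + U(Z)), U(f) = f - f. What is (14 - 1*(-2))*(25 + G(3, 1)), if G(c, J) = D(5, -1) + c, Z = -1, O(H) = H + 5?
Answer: 2248/5 ≈ 449.60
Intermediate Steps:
O(H) = 5 + H
U(f) = 0
D(M, r) = 1/(5 + M) (D(M, r) = 1/((5 + M) + 0) = 1/(5 + M))
G(c, J) = 1/10 + c (G(c, J) = 1/(5 + 5) + c = 1/10 + c)
(14 - 1*(-2))*(25 + G(3, 1)) = (14 - 1*(-2))*(25 + (1/10 + 3)) = (14 + 2)*(25 + 31/10) = 16*(281/10) = 2248/5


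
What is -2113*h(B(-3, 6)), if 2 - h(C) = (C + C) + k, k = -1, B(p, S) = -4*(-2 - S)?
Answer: 128893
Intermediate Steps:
B(p, S) = 8 + 4*S
h(C) = 3 - 2*C (h(C) = 2 - ((C + C) - 1) = 2 - (2*C - 1) = 2 - (-1 + 2*C) = 2 + (1 - 2*C) = 3 - 2*C)
-2113*h(B(-3, 6)) = -2113*(3 - 2*(8 + 4*6)) = -2113*(3 - 2*(8 + 24)) = -2113*(3 - 2*32) = -2113*(3 - 64) = -2113*(-61) = 128893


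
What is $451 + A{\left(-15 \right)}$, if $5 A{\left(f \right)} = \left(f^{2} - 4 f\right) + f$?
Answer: $505$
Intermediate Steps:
$A{\left(f \right)} = - \frac{3 f}{5} + \frac{f^{2}}{5}$ ($A{\left(f \right)} = \frac{\left(f^{2} - 4 f\right) + f}{5} = \frac{f^{2} - 3 f}{5} = - \frac{3 f}{5} + \frac{f^{2}}{5}$)
$451 + A{\left(-15 \right)} = 451 + \frac{1}{5} \left(-15\right) \left(-3 - 15\right) = 451 + \frac{1}{5} \left(-15\right) \left(-18\right) = 451 + 54 = 505$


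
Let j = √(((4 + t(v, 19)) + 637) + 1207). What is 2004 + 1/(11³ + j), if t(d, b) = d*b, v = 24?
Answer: 2763517/1379 ≈ 2004.0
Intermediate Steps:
t(d, b) = b*d
j = 48 (j = √(((4 + 19*24) + 637) + 1207) = √(((4 + 456) + 637) + 1207) = √((460 + 637) + 1207) = √(1097 + 1207) = √2304 = 48)
2004 + 1/(11³ + j) = 2004 + 1/(11³ + 48) = 2004 + 1/(1331 + 48) = 2004 + 1/1379 = 2763517/1379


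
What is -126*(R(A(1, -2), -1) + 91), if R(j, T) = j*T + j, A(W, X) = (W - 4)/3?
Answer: -11466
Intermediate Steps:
A(W, X) = -4/3 + W/3 (A(W, X) = (-4 + W)*(⅓) = -4/3 + W/3)
R(j, T) = j + T*j (R(j, T) = T*j + j = j + T*j)
-126*(R(A(1, -2), -1) + 91) = -126*((-4/3 + (⅓)*1)*(1 - 1) + 91) = -126*((-4/3 + ⅓)*0 + 91) = -126*(-1*0 + 91) = -126*(0 + 91) = -126*91 = -11466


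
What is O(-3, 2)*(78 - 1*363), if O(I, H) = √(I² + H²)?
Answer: -285*√13 ≈ -1027.6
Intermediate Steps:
O(I, H) = √(H² + I²)
O(-3, 2)*(78 - 1*363) = √(2² + (-3)²)*(78 - 1*363) = √(4 + 9)*(78 - 363) = √13*(-285) = -285*√13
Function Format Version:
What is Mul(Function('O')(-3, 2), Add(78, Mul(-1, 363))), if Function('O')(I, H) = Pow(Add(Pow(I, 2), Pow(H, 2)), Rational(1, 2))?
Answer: Mul(-285, Pow(13, Rational(1, 2))) ≈ -1027.6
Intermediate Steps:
Function('O')(I, H) = Pow(Add(Pow(H, 2), Pow(I, 2)), Rational(1, 2))
Mul(Function('O')(-3, 2), Add(78, Mul(-1, 363))) = Mul(Pow(Add(Pow(2, 2), Pow(-3, 2)), Rational(1, 2)), Add(78, Mul(-1, 363))) = Mul(Pow(Add(4, 9), Rational(1, 2)), Add(78, -363)) = Mul(Pow(13, Rational(1, 2)), -285) = Mul(-285, Pow(13, Rational(1, 2)))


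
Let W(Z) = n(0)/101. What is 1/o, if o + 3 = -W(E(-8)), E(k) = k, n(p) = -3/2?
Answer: -202/603 ≈ -0.33499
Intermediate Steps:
n(p) = -3/2 (n(p) = -3*1/2 = -3/2)
W(Z) = -3/202 (W(Z) = -3/2/101 = -3/2*1/101 = -3/202)
o = -603/202 (o = -3 - 1*(-3/202) = -3 + 3/202 = -603/202 ≈ -2.9851)
1/o = 1/(-603/202) = -202/603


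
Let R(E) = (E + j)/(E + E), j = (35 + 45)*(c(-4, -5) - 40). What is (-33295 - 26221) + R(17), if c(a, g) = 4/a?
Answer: -2026807/34 ≈ -59612.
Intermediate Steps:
j = -3280 (j = (35 + 45)*(4/(-4) - 40) = 80*(4*(-¼) - 40) = 80*(-1 - 40) = 80*(-41) = -3280)
R(E) = (-3280 + E)/(2*E) (R(E) = (E - 3280)/(E + E) = (-3280 + E)/((2*E)) = (-3280 + E)*(1/(2*E)) = (-3280 + E)/(2*E))
(-33295 - 26221) + R(17) = (-33295 - 26221) + (½)*(-3280 + 17)/17 = -59516 + (½)*(1/17)*(-3263) = -59516 - 3263/34 = -2026807/34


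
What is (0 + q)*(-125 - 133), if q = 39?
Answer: -10062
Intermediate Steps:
(0 + q)*(-125 - 133) = (0 + 39)*(-125 - 133) = 39*(-258) = -10062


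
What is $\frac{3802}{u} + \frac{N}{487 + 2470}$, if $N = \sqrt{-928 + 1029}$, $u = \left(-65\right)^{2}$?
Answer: $\frac{3802}{4225} + \frac{\sqrt{101}}{2957} \approx 0.90328$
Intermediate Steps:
$u = 4225$
$N = \sqrt{101} \approx 10.05$
$\frac{3802}{u} + \frac{N}{487 + 2470} = \frac{3802}{4225} + \frac{\sqrt{101}}{487 + 2470} = 3802 \cdot \frac{1}{4225} + \frac{\sqrt{101}}{2957} = \frac{3802}{4225} + \sqrt{101} \cdot \frac{1}{2957} = \frac{3802}{4225} + \frac{\sqrt{101}}{2957}$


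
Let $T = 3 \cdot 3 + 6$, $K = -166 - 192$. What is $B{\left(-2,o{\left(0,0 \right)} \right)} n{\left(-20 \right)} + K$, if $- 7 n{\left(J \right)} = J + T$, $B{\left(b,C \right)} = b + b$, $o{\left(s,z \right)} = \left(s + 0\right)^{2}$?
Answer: $- \frac{2526}{7} \approx -360.86$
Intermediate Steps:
$K = -358$
$o{\left(s,z \right)} = s^{2}$
$T = 15$ ($T = 9 + 6 = 15$)
$B{\left(b,C \right)} = 2 b$
$n{\left(J \right)} = - \frac{15}{7} - \frac{J}{7}$ ($n{\left(J \right)} = - \frac{J + 15}{7} = - \frac{15 + J}{7} = - \frac{15}{7} - \frac{J}{7}$)
$B{\left(-2,o{\left(0,0 \right)} \right)} n{\left(-20 \right)} + K = 2 \left(-2\right) \left(- \frac{15}{7} - - \frac{20}{7}\right) - 358 = - 4 \left(- \frac{15}{7} + \frac{20}{7}\right) - 358 = \left(-4\right) \frac{5}{7} - 358 = - \frac{20}{7} - 358 = - \frac{2526}{7}$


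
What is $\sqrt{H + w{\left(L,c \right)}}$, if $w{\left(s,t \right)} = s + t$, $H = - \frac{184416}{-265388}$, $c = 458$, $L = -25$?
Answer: $\frac{\sqrt{1909092131185}}{66347} \approx 20.825$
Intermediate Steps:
$H = \frac{46104}{66347}$ ($H = \left(-184416\right) \left(- \frac{1}{265388}\right) = \frac{46104}{66347} \approx 0.69489$)
$\sqrt{H + w{\left(L,c \right)}} = \sqrt{\frac{46104}{66347} + \left(-25 + 458\right)} = \sqrt{\frac{46104}{66347} + 433} = \sqrt{\frac{28774355}{66347}} = \frac{\sqrt{1909092131185}}{66347}$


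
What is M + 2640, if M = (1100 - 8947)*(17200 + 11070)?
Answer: -221832050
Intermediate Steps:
M = -221834690 (M = -7847*28270 = -221834690)
M + 2640 = -221834690 + 2640 = -221832050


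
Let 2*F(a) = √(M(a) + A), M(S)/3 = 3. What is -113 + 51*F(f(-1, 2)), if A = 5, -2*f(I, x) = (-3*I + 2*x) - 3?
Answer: -113 + 51*√14/2 ≈ -17.588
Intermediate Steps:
f(I, x) = 3/2 - x + 3*I/2 (f(I, x) = -((-3*I + 2*x) - 3)/2 = -(-3 - 3*I + 2*x)/2 = 3/2 - x + 3*I/2)
M(S) = 9 (M(S) = 3*3 = 9)
F(a) = √14/2 (F(a) = √(9 + 5)/2 = √14/2)
-113 + 51*F(f(-1, 2)) = -113 + 51*(√14/2) = -113 + 51*√14/2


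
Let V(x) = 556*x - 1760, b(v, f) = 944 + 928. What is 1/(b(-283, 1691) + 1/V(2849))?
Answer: 1582284/2962035649 ≈ 0.00053419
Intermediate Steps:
b(v, f) = 1872
V(x) = -1760 + 556*x
1/(b(-283, 1691) + 1/V(2849)) = 1/(1872 + 1/(-1760 + 556*2849)) = 1/(1872 + 1/(-1760 + 1584044)) = 1/(1872 + 1/1582284) = 1/(2962035649/1582284) = 1582284/2962035649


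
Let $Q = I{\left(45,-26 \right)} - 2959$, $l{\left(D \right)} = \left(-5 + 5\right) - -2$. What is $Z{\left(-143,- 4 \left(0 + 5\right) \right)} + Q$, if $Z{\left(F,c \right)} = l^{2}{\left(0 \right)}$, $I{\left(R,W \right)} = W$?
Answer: $-2981$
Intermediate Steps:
$l{\left(D \right)} = 2$ ($l{\left(D \right)} = 0 + 2 = 2$)
$Z{\left(F,c \right)} = 4$ ($Z{\left(F,c \right)} = 2^{2} = 4$)
$Q = -2985$ ($Q = -26 - 2959 = -2985$)
$Z{\left(-143,- 4 \left(0 + 5\right) \right)} + Q = 4 - 2985 = -2981$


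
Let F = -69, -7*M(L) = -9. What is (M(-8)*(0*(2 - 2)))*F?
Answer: 0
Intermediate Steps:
M(L) = 9/7 (M(L) = -⅐*(-9) = 9/7)
(M(-8)*(0*(2 - 2)))*F = (9*(0*(2 - 2))/7)*(-69) = (9*(0*0)/7)*(-69) = ((9/7)*0)*(-69) = 0*(-69) = 0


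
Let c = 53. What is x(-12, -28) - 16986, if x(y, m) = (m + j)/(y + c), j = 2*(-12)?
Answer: -696478/41 ≈ -16987.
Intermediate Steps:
j = -24
x(y, m) = (-24 + m)/(53 + y) (x(y, m) = (m - 24)/(y + 53) = (-24 + m)/(53 + y))
x(-12, -28) - 16986 = (-24 - 28)/(53 - 12) - 16986 = -52/41 - 16986 = -696478/41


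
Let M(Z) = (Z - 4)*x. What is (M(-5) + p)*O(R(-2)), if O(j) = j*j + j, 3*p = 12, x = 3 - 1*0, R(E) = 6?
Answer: -966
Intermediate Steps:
x = 3 (x = 3 + 0 = 3)
M(Z) = -12 + 3*Z (M(Z) = (Z - 4)*3 = (-4 + Z)*3 = -12 + 3*Z)
p = 4 (p = (1/3)*12 = 4)
O(j) = j + j**2 (O(j) = j**2 + j = j + j**2)
(M(-5) + p)*O(R(-2)) = ((-12 + 3*(-5)) + 4)*(6*(1 + 6)) = ((-12 - 15) + 4)*(6*7) = (-27 + 4)*42 = -23*42 = -966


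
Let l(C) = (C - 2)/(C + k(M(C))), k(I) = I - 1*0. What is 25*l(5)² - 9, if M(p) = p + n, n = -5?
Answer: 0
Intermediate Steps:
M(p) = -5 + p (M(p) = p - 5 = -5 + p)
k(I) = I (k(I) = I + 0 = I)
l(C) = (-2 + C)/(-5 + 2*C) (l(C) = (C - 2)/(C + (-5 + C)) = (-2 + C)/(-5 + 2*C))
25*l(5)² - 9 = 25*((-2 + 5)/(-5 + 2*5))² - 9 = 25*(3/(-5 + 10))² - 9 = 25*(3/5)² - 9 = 25*((⅕)*3)² - 9 = 25*(⅗)² - 9 = 25*(9/25) - 9 = 9 - 9 = 0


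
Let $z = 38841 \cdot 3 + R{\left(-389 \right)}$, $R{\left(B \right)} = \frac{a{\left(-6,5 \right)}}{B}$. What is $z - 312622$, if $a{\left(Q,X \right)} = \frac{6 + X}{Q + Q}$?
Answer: $- \frac{915390121}{4668} \approx -1.961 \cdot 10^{5}$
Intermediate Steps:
$a{\left(Q,X \right)} = \frac{6 + X}{2 Q}$
$R{\left(B \right)} = - \frac{11}{12 B}$ ($R{\left(B \right)} = \frac{\frac{1}{2} \frac{1}{-6} \left(6 + 5\right)}{B} = \frac{\frac{1}{2} \left(- \frac{1}{6}\right) 11}{B} = - \frac{11}{12 B}$)
$z = \frac{543929375}{4668}$ ($z = 38841 \cdot 3 - \frac{11}{12 \left(-389\right)} = 116523 - - \frac{11}{4668} = 116523 + \frac{11}{4668} = \frac{543929375}{4668} \approx 1.1652 \cdot 10^{5}$)
$z - 312622 = \frac{543929375}{4668} - 312622 = - \frac{915390121}{4668}$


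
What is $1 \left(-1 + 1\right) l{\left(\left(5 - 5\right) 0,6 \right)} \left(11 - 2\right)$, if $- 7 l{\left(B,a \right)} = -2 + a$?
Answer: $0$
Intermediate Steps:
$l{\left(B,a \right)} = \frac{2}{7} - \frac{a}{7}$ ($l{\left(B,a \right)} = - \frac{-2 + a}{7} = \frac{2}{7} - \frac{a}{7}$)
$1 \left(-1 + 1\right) l{\left(\left(5 - 5\right) 0,6 \right)} \left(11 - 2\right) = 1 \left(-1 + 1\right) \left(\frac{2}{7} - \frac{6}{7}\right) \left(11 - 2\right) = 1 \cdot 0 \left(\frac{2}{7} - \frac{6}{7}\right) \left(11 - 2\right) = 0 \left(- \frac{4}{7}\right) 9 = 0 \cdot 9 = 0$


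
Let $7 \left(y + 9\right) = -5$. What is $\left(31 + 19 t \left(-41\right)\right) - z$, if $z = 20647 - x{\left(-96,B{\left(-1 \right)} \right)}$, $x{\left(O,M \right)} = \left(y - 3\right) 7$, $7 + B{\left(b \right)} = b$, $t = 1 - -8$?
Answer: $-27716$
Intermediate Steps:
$y = - \frac{68}{7}$ ($y = -9 + \frac{1}{7} \left(-5\right) = -9 - \frac{5}{7} = - \frac{68}{7} \approx -9.7143$)
$t = 9$ ($t = 1 + 8 = 9$)
$B{\left(b \right)} = -7 + b$
$x{\left(O,M \right)} = -89$ ($x{\left(O,M \right)} = \left(- \frac{68}{7} - 3\right) 7 = \left(- \frac{89}{7}\right) 7 = -89$)
$z = 20736$ ($z = 20647 - -89 = 20647 + 89 = 20736$)
$\left(31 + 19 t \left(-41\right)\right) - z = \left(31 + 19 \cdot 9 \left(-41\right)\right) - 20736 = \left(31 + 171 \left(-41\right)\right) - 20736 = \left(31 - 7011\right) - 20736 = -6980 - 20736 = -27716$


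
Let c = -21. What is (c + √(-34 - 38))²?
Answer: 369 - 252*I*√2 ≈ 369.0 - 356.38*I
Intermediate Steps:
(c + √(-34 - 38))² = (-21 + √(-34 - 38))² = (-21 + √(-72))² = (-21 + 6*I*√2)²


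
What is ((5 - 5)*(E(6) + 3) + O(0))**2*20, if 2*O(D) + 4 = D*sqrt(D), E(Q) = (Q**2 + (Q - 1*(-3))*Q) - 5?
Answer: 80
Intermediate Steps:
E(Q) = -5 + Q**2 + Q*(3 + Q) (E(Q) = (Q**2 + (Q + 3)*Q) - 5 = (Q**2 + (3 + Q)*Q) - 5 = (Q**2 + Q*(3 + Q)) - 5 = -5 + Q**2 + Q*(3 + Q))
O(D) = -2 + D**(3/2)/2 (O(D) = -2 + (D*sqrt(D))/2 = -2 + D**(3/2)/2)
((5 - 5)*(E(6) + 3) + O(0))**2*20 = ((5 - 5)*((-5 + 2*6**2 + 3*6) + 3) + (-2 + 0**(3/2)/2))**2*20 = (0*((-5 + 2*36 + 18) + 3) + (-2 + (1/2)*0))**2*20 = (0*((-5 + 72 + 18) + 3) + (-2 + 0))**2*20 = (0*(85 + 3) - 2)**2*20 = (0*88 - 2)**2*20 = (0 - 2)**2*20 = (-2)**2*20 = 4*20 = 80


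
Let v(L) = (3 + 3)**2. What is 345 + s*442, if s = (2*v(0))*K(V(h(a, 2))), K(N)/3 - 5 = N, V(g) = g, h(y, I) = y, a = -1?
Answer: 382233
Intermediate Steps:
K(N) = 15 + 3*N
v(L) = 36 (v(L) = 6**2 = 36)
s = 864 (s = (2*36)*(15 + 3*(-1)) = 72*(15 - 3) = 72*12 = 864)
345 + s*442 = 345 + 864*442 = 345 + 381888 = 382233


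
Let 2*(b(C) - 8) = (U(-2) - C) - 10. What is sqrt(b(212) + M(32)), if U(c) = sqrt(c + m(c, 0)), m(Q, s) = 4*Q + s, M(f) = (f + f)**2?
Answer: sqrt(15972 + 2*I*sqrt(10))/2 ≈ 63.19 + 0.012511*I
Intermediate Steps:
M(f) = 4*f**2 (M(f) = (2*f)**2 = 4*f**2)
m(Q, s) = s + 4*Q
U(c) = sqrt(5)*sqrt(c) (U(c) = sqrt(c + (0 + 4*c)) = sqrt(c + 4*c) = sqrt(5*c) = sqrt(5)*sqrt(c))
b(C) = 3 - C/2 + I*sqrt(10)/2 (b(C) = 8 + ((sqrt(5)*sqrt(-2) - C) - 10)/2 = 8 + ((sqrt(5)*(I*sqrt(2)) - C) - 10)/2 = 8 + ((I*sqrt(10) - C) - 10)/2 = 8 + ((-C + I*sqrt(10)) - 10)/2 = 8 + (-10 - C + I*sqrt(10))/2 = 8 + (-5 - C/2 + I*sqrt(10)/2) = 3 - C/2 + I*sqrt(10)/2)
sqrt(b(212) + M(32)) = sqrt((3 - 1/2*212 + I*sqrt(10)/2) + 4*32**2) = sqrt((3 - 106 + I*sqrt(10)/2) + 4*1024) = sqrt((-103 + I*sqrt(10)/2) + 4096) = sqrt(3993 + I*sqrt(10)/2)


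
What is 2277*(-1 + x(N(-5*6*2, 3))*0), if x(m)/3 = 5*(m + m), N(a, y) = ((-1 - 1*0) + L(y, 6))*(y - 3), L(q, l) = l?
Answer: -2277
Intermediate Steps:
N(a, y) = -15 + 5*y (N(a, y) = ((-1 - 1*0) + 6)*(y - 3) = ((-1 + 0) + 6)*(-3 + y) = (-1 + 6)*(-3 + y) = 5*(-3 + y) = -15 + 5*y)
x(m) = 30*m (x(m) = 3*(5*(m + m)) = 3*(5*(2*m)) = 3*(10*m) = 30*m)
2277*(-1 + x(N(-5*6*2, 3))*0) = 2277*(-1 + (30*(-15 + 5*3))*0) = 2277*(-1 + (30*(-15 + 15))*0) = 2277*(-1 + (30*0)*0) = 2277*(-1 + 0*0) = 2277*(-1 + 0) = 2277*(-1) = -2277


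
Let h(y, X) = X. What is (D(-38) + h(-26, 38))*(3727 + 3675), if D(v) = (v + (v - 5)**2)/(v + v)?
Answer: 3985977/38 ≈ 1.0489e+5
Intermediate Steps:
D(v) = (v + (-5 + v)**2)/(2*v) (D(v) = (v + (-5 + v)**2)/((2*v)) = (v + (-5 + v)**2)*(1/(2*v)) = (v + (-5 + v)**2)/(2*v))
(D(-38) + h(-26, 38))*(3727 + 3675) = ((1/2)*(-38 + (-5 - 38)**2)/(-38) + 38)*(3727 + 3675) = ((1/2)*(-1/38)*(-38 + (-43)**2) + 38)*7402 = ((1/2)*(-1/38)*(-38 + 1849) + 38)*7402 = ((1/2)*(-1/38)*1811 + 38)*7402 = (-1811/76 + 38)*7402 = (1077/76)*7402 = 3985977/38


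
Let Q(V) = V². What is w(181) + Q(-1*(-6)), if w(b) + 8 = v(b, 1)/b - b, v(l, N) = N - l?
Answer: -27873/181 ≈ -153.99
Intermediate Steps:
w(b) = -8 - b + (1 - b)/b (w(b) = -8 + ((1 - b)/b - b) = -8 + (-b + (1 - b)/b) = -8 - b + (1 - b)/b)
w(181) + Q(-1*(-6)) = (-9 + 1/181 - 1*181) + (-1*(-6))² = (-9 + 1/181 - 181) + 6² = -34389/181 + 36 = -27873/181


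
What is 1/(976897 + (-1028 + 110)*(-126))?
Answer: 1/1092565 ≈ 9.1528e-7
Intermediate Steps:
1/(976897 + (-1028 + 110)*(-126)) = 1/(976897 - 918*(-126)) = 1/(976897 + 115668) = 1/1092565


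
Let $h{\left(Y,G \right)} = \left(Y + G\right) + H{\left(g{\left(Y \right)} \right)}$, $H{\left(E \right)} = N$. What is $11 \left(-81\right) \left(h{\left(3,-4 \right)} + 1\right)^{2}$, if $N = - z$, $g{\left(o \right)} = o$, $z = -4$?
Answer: $-14256$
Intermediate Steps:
$N = 4$ ($N = \left(-1\right) \left(-4\right) = 4$)
$H{\left(E \right)} = 4$
$h{\left(Y,G \right)} = 4 + G + Y$ ($h{\left(Y,G \right)} = \left(Y + G\right) + 4 = \left(G + Y\right) + 4 = 4 + G + Y$)
$11 \left(-81\right) \left(h{\left(3,-4 \right)} + 1\right)^{2} = 11 \left(-81\right) \left(\left(4 - 4 + 3\right) + 1\right)^{2} = - 891 \left(3 + 1\right)^{2} = - 891 \cdot 4^{2} = \left(-891\right) 16 = -14256$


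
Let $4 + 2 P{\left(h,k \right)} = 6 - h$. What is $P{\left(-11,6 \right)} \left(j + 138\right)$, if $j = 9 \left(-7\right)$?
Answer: $\frac{975}{2} \approx 487.5$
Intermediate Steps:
$P{\left(h,k \right)} = 1 - \frac{h}{2}$ ($P{\left(h,k \right)} = -2 + \frac{6 - h}{2} = -2 - \left(-3 + \frac{h}{2}\right) = 1 - \frac{h}{2}$)
$j = -63$
$P{\left(-11,6 \right)} \left(j + 138\right) = \left(1 - - \frac{11}{2}\right) \left(-63 + 138\right) = \left(1 + \frac{11}{2}\right) 75 = \frac{13}{2} \cdot 75 = \frac{975}{2}$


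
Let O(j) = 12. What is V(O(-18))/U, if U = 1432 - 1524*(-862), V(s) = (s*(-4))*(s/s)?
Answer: -3/82195 ≈ -3.6499e-5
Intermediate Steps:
V(s) = -4*s (V(s) = -4*s*1 = -4*s)
U = 1315120 (U = 1432 + 1313688 = 1315120)
V(O(-18))/U = -4*12/1315120 = -48*1/1315120 = -3/82195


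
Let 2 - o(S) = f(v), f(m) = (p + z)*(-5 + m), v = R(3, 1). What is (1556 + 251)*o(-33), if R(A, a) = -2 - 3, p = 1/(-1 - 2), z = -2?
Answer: -115648/3 ≈ -38549.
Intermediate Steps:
p = -⅓ (p = 1/(-3) = -⅓ ≈ -0.33333)
R(A, a) = -5
v = -5
f(m) = 35/3 - 7*m/3 (f(m) = (-⅓ - 2)*(-5 + m) = -7*(-5 + m)/3 = 35/3 - 7*m/3)
o(S) = -64/3 (o(S) = 2 - (35/3 - 7/3*(-5)) = 2 - (35/3 + 35/3) = 2 - 1*70/3 = 2 - 70/3 = -64/3)
(1556 + 251)*o(-33) = (1556 + 251)*(-64/3) = 1807*(-64/3) = -115648/3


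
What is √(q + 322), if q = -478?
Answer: 2*I*√39 ≈ 12.49*I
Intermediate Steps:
√(q + 322) = √(-478 + 322) = √(-156) = 2*I*√39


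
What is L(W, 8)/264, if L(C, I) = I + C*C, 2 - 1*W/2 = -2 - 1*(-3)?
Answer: 1/22 ≈ 0.045455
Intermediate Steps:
W = 2 (W = 4 - 2*(-2 - 1*(-3)) = 4 - 2*(-2 + 3) = 4 - 2*1 = 4 - 2 = 2)
L(C, I) = I + C**2
L(W, 8)/264 = (8 + 2**2)/264 = (8 + 4)/264 = (1/264)*12 = 1/22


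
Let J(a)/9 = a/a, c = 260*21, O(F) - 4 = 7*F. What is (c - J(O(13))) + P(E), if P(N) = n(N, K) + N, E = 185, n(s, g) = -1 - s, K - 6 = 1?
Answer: 5450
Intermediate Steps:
K = 7 (K = 6 + 1 = 7)
O(F) = 4 + 7*F
c = 5460
J(a) = 9 (J(a) = 9*(a/a) = 9*1 = 9)
P(N) = -1 (P(N) = (-1 - N) + N = -1)
(c - J(O(13))) + P(E) = (5460 - 1*9) - 1 = (5460 - 9) - 1 = 5451 - 1 = 5450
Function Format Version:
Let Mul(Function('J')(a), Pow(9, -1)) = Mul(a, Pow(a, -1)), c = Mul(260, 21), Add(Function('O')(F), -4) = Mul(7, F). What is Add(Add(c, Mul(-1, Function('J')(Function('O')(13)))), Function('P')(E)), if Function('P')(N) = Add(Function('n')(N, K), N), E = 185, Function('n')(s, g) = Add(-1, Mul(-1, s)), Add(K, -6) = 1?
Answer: 5450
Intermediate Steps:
K = 7 (K = Add(6, 1) = 7)
Function('O')(F) = Add(4, Mul(7, F))
c = 5460
Function('J')(a) = 9 (Function('J')(a) = Mul(9, Mul(a, Pow(a, -1))) = Mul(9, 1) = 9)
Function('P')(N) = -1 (Function('P')(N) = Add(Add(-1, Mul(-1, N)), N) = -1)
Add(Add(c, Mul(-1, Function('J')(Function('O')(13)))), Function('P')(E)) = Add(Add(5460, Mul(-1, 9)), -1) = Add(Add(5460, -9), -1) = Add(5451, -1) = 5450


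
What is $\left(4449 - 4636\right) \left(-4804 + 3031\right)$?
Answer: $331551$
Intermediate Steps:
$\left(4449 - 4636\right) \left(-4804 + 3031\right) = \left(-187\right) \left(-1773\right) = 331551$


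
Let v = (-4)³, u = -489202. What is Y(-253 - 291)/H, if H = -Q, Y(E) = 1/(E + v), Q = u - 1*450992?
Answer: -1/571637952 ≈ -1.7494e-9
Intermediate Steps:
v = -64
Q = -940194 (Q = -489202 - 1*450992 = -489202 - 450992 = -940194)
Y(E) = 1/(-64 + E) (Y(E) = 1/(E - 64) = 1/(-64 + E))
H = 940194 (H = -1*(-940194) = 940194)
Y(-253 - 291)/H = 1/(-64 + (-253 - 291)*940194) = (1/940194)/(-64 - 544) = (1/940194)/(-608) = -1/608*1/940194 = -1/571637952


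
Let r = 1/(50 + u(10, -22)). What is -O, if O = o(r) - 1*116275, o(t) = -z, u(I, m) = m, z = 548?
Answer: 116823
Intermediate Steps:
r = 1/28 (r = 1/(50 - 22) = 1/28 ≈ 0.035714)
o(t) = -548 (o(t) = -1*548 = -548)
O = -116823 (O = -548 - 1*116275 = -548 - 116275 = -116823)
-O = -1*(-116823) = 116823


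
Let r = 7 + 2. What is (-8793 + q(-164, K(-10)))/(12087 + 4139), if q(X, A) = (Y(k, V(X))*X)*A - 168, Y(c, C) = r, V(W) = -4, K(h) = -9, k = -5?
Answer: 4323/16226 ≈ 0.26642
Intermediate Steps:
r = 9
Y(c, C) = 9
q(X, A) = -168 + 9*A*X (q(X, A) = (9*X)*A - 168 = 9*A*X - 168 = -168 + 9*A*X)
(-8793 + q(-164, K(-10)))/(12087 + 4139) = (-8793 + (-168 + 9*(-9)*(-164)))/(12087 + 4139) = (-8793 + (-168 + 13284))/16226 = (-8793 + 13116)*(1/16226) = 4323*(1/16226) = 4323/16226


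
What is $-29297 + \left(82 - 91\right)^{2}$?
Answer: $-29216$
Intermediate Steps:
$-29297 + \left(82 - 91\right)^{2} = -29297 + \left(-9\right)^{2} = -29297 + 81 = -29216$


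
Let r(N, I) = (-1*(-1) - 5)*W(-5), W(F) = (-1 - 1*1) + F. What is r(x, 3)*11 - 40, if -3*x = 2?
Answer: 268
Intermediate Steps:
x = -⅔ (x = -⅓*2 = -⅔ ≈ -0.66667)
W(F) = -2 + F (W(F) = (-1 - 1) + F = -2 + F)
r(N, I) = 28 (r(N, I) = (-1*(-1) - 5)*(-2 - 5) = (1 - 5)*(-7) = -4*(-7) = 28)
r(x, 3)*11 - 40 = 28*11 - 40 = 308 - 40 = 268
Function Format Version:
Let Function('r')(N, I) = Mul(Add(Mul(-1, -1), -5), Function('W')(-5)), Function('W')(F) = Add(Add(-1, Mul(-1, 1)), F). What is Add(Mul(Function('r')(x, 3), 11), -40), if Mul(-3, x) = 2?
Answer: 268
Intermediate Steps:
x = Rational(-2, 3) (x = Mul(Rational(-1, 3), 2) = Rational(-2, 3) ≈ -0.66667)
Function('W')(F) = Add(-2, F) (Function('W')(F) = Add(Add(-1, -1), F) = Add(-2, F))
Function('r')(N, I) = 28 (Function('r')(N, I) = Mul(Add(Mul(-1, -1), -5), Add(-2, -5)) = Mul(Add(1, -5), -7) = Mul(-4, -7) = 28)
Add(Mul(Function('r')(x, 3), 11), -40) = Add(Mul(28, 11), -40) = Add(308, -40) = 268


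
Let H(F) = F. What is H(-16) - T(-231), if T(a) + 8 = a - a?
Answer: -8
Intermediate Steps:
T(a) = -8 (T(a) = -8 + (a - a) = -8 + 0 = -8)
H(-16) - T(-231) = -16 - 1*(-8) = -16 + 8 = -8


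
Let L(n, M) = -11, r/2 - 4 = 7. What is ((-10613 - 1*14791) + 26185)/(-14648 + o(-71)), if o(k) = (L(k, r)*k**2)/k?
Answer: -781/13867 ≈ -0.056321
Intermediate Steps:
r = 22 (r = 8 + 2*7 = 8 + 14 = 22)
o(k) = -11*k (o(k) = (-11*k**2)/k = -11*k)
((-10613 - 1*14791) + 26185)/(-14648 + o(-71)) = ((-10613 - 1*14791) + 26185)/(-14648 - 11*(-71)) = ((-10613 - 14791) + 26185)/(-14648 + 781) = (-25404 + 26185)/(-13867) = 781*(-1/13867) = -781/13867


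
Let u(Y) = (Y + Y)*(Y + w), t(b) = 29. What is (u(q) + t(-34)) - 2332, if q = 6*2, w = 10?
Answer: -1775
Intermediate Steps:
q = 12
u(Y) = 2*Y*(10 + Y) (u(Y) = (Y + Y)*(Y + 10) = (2*Y)*(10 + Y) = 2*Y*(10 + Y))
(u(q) + t(-34)) - 2332 = (2*12*(10 + 12) + 29) - 2332 = (2*12*22 + 29) - 2332 = (528 + 29) - 2332 = 557 - 2332 = -1775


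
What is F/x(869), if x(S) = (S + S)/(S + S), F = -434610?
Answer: -434610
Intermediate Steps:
x(S) = 1 (x(S) = (2*S)/((2*S)) = (2*S)*(1/(2*S)) = 1)
F/x(869) = -434610/1 = -434610*1 = -434610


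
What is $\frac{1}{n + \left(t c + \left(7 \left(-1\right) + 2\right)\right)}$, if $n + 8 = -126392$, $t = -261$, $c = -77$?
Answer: $- \frac{1}{106308} \approx -9.4066 \cdot 10^{-6}$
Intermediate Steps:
$n = -126400$ ($n = -8 - 126392 = -126400$)
$\frac{1}{n + \left(t c + \left(7 \left(-1\right) + 2\right)\right)} = \frac{1}{-126400 + \left(\left(-261\right) \left(-77\right) + \left(7 \left(-1\right) + 2\right)\right)} = \frac{1}{-126400 + \left(20097 + \left(-7 + 2\right)\right)} = \frac{1}{-126400 + \left(20097 - 5\right)} = \frac{1}{-126400 + 20092} = \frac{1}{-106308} = - \frac{1}{106308}$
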